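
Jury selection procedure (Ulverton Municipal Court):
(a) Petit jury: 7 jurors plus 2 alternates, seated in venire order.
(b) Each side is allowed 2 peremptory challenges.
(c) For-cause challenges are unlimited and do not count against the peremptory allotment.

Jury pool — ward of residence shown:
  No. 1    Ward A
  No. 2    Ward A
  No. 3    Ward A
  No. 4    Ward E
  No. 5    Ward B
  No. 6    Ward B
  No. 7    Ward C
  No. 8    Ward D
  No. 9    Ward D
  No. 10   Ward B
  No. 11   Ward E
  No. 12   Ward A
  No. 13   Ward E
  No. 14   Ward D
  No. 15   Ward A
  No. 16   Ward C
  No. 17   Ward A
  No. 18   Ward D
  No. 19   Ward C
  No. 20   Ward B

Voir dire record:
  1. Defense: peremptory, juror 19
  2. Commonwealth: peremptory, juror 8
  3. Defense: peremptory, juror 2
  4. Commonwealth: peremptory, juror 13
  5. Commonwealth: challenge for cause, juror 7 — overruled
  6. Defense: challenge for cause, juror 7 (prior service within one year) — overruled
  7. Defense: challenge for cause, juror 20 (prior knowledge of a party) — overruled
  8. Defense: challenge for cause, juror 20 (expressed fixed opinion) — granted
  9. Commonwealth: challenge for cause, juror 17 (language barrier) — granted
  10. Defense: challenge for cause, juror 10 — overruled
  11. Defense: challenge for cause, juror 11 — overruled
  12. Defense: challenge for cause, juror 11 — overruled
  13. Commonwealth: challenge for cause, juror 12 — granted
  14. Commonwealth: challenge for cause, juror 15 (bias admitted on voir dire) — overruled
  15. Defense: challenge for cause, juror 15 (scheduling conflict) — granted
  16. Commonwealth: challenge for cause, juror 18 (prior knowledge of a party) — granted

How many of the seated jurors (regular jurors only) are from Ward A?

Removed: #2, #8, #12, #13, #15, #17, #18, #19, #20.
Seated jurors 1–7: #1, #3, #4, #5, #6, #7, #9 (alternates #10, #11 not counted).
Of those, in Ward A: #1, #3 → 2.

2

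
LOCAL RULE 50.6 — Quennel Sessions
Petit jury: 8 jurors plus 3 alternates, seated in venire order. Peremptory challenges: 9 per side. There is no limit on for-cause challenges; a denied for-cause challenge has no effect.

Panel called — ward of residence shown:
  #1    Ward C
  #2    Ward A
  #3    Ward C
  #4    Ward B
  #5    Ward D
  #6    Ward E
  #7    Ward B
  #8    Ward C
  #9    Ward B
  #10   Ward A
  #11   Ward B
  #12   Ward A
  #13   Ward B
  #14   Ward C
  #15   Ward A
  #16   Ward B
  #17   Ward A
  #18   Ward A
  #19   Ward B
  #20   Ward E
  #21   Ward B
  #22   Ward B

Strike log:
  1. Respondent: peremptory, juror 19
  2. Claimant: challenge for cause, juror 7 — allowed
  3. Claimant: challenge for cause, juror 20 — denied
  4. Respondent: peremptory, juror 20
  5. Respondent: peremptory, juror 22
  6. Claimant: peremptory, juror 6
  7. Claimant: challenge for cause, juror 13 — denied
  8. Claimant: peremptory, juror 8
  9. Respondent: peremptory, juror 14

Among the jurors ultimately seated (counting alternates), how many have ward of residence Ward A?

4

Removed: #6, #7, #8, #14, #19, #20, #22.
Seated (11 incl. alternates): #1, #2, #3, #4, #5, #9, #10, #11, #12, #13, #15.
Of those, in Ward A: #2, #10, #12, #15 → 4.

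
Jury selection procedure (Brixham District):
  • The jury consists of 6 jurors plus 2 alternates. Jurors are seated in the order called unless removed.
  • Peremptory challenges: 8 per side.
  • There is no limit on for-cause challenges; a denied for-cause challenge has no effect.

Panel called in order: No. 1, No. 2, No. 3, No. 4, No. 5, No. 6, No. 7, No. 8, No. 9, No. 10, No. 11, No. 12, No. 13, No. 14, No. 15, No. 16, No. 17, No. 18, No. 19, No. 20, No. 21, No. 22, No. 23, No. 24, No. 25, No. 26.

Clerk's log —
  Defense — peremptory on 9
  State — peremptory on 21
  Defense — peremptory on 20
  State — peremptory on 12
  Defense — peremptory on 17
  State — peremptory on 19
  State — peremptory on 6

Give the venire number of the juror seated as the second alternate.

Removed: #6, #9, #12, #17, #19, #20, #21.
Filling seats in venire order through position 8: #1, #2, #3, #4, #5, #7, #8, #10.
So alternate 2 is #10.

10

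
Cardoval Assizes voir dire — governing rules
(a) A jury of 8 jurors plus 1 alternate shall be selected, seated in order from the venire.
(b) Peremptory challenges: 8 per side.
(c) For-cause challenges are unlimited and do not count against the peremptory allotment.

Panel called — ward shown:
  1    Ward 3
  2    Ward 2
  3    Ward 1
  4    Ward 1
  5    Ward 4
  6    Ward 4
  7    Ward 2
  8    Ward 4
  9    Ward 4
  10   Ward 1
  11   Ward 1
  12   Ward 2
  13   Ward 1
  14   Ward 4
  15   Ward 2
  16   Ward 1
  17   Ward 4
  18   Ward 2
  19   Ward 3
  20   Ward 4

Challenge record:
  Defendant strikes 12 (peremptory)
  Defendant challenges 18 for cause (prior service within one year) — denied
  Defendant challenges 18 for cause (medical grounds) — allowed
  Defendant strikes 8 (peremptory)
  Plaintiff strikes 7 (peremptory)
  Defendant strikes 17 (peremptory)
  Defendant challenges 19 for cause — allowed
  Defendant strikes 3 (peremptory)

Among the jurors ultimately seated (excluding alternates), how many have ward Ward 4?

Removed: #3, #7, #8, #12, #17, #18, #19.
Seated jurors 1–8: #1, #2, #4, #5, #6, #9, #10, #11 (alternates #13 not counted).
Of those, in Ward 4: #5, #6, #9 → 3.

3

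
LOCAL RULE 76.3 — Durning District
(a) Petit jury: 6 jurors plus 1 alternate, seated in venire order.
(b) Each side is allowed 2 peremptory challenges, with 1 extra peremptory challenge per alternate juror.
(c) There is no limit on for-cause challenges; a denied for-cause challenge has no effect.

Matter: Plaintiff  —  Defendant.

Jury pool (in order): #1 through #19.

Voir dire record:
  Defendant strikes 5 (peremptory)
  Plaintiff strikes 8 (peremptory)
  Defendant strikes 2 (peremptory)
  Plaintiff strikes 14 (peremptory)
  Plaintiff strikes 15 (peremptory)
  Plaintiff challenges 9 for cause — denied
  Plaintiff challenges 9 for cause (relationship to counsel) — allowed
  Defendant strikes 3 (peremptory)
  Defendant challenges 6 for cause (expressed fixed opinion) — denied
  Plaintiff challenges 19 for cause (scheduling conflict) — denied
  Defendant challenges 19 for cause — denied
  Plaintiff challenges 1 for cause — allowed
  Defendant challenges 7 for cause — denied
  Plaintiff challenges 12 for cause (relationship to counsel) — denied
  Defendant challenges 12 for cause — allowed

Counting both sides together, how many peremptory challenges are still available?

Plaintiff allotment: 2 base + 1 × 1 alternate = 3. Defendant allotment: 2 base + 1 × 1 alternate = 3.
Plaintiff peremptories used: #8, #14, #15 — 3 (for-cause on #9, #9, #19, #1, #12 don't count).
Defendant peremptories used: #5, #2, #3 — 3 (for-cause on #6, #19, #7, #12 don't count).
Remaining: (3 − 3) + (3 − 3) = 0.

0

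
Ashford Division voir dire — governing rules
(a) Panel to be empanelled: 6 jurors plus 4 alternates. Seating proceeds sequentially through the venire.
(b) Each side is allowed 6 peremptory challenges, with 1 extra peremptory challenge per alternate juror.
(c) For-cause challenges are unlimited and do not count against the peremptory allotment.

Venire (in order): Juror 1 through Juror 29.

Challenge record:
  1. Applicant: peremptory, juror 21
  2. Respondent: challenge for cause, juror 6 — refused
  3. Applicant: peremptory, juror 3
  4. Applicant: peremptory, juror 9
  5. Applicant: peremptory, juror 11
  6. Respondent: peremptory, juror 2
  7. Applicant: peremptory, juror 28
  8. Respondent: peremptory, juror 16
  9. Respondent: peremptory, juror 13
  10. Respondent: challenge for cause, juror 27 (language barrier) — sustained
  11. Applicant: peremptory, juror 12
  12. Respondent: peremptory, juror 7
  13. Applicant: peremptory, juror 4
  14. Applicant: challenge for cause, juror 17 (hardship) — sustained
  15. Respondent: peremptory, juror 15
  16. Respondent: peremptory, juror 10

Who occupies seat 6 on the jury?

Removed: #2, #3, #4, #7, #9, #10, #11, #12, #13, #15, #16, #17, #21, #27, #28. (#6 stays — for-cause denied.)
Seating in order: seats 1–6 → #1, #5, #6, #8, #14, #18; alternates → #19, #20, #22, #23.
So seat 6 is #18.

18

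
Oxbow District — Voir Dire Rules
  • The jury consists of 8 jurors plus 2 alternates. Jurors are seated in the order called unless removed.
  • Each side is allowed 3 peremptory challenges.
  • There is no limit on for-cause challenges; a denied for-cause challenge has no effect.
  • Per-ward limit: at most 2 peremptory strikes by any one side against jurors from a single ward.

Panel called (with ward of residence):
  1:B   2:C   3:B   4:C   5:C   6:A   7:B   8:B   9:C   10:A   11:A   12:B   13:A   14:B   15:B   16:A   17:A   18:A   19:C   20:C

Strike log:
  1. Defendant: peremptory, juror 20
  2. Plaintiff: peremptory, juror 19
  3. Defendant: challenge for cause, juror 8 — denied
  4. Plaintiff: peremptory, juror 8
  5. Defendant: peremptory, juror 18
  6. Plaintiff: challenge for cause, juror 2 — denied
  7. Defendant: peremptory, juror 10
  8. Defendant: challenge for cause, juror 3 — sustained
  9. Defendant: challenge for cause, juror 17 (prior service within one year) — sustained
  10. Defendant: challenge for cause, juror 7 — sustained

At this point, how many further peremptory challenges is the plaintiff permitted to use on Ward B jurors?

Plaintiff peremptories so far: #19, #8 — 2 of 3 used, 1 left overall.
Against Ward B: #8 — 1 used; per-ward cap 2 leaves 1.
Binding limit: min(1, 1) = 1.

1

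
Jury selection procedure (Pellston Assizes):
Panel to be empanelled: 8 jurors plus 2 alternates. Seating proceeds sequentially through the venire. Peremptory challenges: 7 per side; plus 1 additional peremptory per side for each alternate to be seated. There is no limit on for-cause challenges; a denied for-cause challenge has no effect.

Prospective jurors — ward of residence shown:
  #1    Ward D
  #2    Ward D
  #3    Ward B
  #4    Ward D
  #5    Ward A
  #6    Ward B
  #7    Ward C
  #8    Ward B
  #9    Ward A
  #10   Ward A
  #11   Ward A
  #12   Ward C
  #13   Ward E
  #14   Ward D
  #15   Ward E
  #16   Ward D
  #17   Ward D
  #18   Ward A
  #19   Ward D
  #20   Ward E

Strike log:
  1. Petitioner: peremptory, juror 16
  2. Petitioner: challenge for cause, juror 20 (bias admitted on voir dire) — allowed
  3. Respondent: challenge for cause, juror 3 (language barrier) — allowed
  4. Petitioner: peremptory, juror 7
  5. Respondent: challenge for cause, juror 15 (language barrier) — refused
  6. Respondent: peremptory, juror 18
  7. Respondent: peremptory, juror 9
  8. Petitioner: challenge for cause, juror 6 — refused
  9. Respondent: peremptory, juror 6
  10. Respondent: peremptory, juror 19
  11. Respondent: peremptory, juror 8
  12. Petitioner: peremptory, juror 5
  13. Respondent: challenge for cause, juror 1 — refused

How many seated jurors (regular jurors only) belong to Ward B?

Removed: #3, #5, #6, #7, #8, #9, #16, #18, #19, #20.
Seated jurors 1–8: #1, #2, #4, #10, #11, #12, #13, #14 (alternates #15, #17 not counted).
None of those are in Ward B → 0.

0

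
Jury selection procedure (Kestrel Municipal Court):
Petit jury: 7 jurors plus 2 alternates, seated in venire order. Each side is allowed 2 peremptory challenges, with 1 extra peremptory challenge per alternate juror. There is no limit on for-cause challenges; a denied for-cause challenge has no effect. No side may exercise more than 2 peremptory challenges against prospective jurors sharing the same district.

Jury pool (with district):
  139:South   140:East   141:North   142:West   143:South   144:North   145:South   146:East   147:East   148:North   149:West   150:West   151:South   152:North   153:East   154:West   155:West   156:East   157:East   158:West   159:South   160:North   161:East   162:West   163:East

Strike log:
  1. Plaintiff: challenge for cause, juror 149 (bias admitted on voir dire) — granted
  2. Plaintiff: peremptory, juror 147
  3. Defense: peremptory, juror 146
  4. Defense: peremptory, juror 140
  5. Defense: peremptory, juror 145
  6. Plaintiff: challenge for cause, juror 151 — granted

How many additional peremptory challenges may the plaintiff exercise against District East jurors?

Plaintiff peremptories so far: #147 — 1 of 4 used, 3 left overall.
Against District East: #147 — 1 used; per-district cap 2 leaves 1.
Binding limit: min(3, 1) = 1.

1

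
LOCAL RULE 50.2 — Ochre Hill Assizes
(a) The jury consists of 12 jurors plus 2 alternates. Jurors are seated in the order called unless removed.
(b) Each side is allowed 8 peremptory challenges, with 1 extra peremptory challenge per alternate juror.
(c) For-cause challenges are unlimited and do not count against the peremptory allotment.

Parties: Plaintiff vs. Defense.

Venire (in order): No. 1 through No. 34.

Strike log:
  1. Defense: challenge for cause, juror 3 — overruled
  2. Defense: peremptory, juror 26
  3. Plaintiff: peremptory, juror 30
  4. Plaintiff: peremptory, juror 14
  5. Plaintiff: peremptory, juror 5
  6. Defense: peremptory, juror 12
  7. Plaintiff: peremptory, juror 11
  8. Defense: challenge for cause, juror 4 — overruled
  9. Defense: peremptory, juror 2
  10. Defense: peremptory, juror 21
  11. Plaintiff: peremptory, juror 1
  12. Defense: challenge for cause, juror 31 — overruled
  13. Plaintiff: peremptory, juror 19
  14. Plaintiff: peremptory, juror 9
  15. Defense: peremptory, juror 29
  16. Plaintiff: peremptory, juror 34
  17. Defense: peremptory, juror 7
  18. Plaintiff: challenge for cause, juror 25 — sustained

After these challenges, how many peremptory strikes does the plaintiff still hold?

2

Plaintiff allotment: 8 base + 1 × 2 alternates = 10.
Plaintiff peremptories used: #30, #14, #5, #11, #1, #19, #9, #34 — 8 (the for-cause on #25 doesn't count).
Remaining: 10 − 8 = 2.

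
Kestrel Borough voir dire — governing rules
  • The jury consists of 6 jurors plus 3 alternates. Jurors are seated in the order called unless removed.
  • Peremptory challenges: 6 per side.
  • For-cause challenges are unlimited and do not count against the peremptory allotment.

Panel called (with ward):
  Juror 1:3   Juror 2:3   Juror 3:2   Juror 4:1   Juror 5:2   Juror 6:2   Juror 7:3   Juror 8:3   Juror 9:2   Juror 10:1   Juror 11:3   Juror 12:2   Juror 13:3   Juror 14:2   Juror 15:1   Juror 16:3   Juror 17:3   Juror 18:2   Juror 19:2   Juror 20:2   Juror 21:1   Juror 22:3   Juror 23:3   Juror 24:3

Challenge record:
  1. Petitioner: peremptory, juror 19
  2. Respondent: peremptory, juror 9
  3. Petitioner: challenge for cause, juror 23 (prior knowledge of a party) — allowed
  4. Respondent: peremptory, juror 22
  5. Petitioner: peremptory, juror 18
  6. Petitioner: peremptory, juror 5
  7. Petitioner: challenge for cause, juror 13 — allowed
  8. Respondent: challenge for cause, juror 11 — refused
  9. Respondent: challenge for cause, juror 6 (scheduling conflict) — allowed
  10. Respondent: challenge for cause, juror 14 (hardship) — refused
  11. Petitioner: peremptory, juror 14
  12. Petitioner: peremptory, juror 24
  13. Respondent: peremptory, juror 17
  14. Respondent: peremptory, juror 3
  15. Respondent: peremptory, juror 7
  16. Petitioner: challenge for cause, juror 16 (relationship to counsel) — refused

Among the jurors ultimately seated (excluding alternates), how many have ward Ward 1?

Removed: #3, #5, #6, #7, #9, #13, #14, #17, #18, #19, #22, #23, #24.
Seated jurors 1–6: #1, #2, #4, #8, #10, #11 (alternates #12, #15, #16 not counted).
Of those, in Ward 1: #4, #10 → 2.

2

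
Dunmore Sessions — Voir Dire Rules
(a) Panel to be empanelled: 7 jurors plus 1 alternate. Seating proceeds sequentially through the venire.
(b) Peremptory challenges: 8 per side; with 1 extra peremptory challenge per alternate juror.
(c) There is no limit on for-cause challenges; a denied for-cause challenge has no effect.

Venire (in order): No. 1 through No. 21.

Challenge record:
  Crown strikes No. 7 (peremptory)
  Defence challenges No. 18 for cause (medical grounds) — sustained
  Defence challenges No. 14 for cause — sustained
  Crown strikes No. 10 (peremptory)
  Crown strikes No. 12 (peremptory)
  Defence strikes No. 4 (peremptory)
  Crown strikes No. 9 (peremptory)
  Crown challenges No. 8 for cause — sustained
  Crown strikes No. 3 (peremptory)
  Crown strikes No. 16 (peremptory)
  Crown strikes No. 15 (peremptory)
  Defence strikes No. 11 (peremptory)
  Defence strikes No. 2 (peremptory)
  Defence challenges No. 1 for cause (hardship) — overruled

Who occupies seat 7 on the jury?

Removed: #2, #3, #4, #7, #8, #9, #10, #11, #12, #14, #15, #16, #18. (#1 stays — for-cause denied.)
Seating in order: seats 1–7 → #1, #5, #6, #13, #17, #19, #20; alternates → #21.
So seat 7 is #20.

20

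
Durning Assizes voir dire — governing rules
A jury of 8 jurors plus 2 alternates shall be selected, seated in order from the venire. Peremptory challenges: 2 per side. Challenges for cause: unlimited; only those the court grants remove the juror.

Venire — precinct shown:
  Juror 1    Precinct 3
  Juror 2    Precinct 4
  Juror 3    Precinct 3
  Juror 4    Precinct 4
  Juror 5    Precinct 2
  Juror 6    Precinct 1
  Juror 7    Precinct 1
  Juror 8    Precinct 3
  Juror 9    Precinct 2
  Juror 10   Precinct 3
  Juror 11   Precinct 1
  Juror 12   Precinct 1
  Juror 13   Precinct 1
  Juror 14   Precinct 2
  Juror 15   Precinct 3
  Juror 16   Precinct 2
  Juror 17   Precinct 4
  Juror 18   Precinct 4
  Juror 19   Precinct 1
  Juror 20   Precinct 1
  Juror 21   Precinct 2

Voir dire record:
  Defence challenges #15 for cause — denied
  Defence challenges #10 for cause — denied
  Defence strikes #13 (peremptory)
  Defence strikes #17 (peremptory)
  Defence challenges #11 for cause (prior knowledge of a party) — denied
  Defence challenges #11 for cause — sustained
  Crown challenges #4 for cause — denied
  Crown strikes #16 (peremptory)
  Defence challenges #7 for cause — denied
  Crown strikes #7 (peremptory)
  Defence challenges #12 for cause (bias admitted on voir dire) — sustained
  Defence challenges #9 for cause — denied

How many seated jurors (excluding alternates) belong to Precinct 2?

2

Removed: #7, #11, #12, #13, #16, #17.
Seated jurors 1–8: #1, #2, #3, #4, #5, #6, #8, #9 (alternates #10, #14 not counted).
Of those, in Precinct 2: #5, #9 → 2.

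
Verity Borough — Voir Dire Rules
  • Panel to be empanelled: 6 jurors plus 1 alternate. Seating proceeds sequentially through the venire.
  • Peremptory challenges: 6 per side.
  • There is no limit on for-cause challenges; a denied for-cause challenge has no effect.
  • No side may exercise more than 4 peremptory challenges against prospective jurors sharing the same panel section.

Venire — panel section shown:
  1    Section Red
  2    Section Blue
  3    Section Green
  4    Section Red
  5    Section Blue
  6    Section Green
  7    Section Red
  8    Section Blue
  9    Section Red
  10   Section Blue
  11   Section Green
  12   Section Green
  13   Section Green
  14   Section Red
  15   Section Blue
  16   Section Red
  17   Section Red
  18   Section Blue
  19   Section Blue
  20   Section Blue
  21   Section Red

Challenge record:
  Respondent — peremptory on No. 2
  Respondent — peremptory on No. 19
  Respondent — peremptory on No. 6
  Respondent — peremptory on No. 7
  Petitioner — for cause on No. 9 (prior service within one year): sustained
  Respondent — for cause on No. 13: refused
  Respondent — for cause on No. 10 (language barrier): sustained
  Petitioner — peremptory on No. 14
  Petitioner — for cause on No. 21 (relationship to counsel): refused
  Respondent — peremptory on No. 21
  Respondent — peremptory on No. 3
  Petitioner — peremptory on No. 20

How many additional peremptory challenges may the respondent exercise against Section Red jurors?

Respondent peremptories so far: #2, #19, #6, #7, #21, #3 — 6 of 6 used, 0 left overall.
Against Section Red: #7, #21 — 2 used; per-section cap 4 leaves 2.
Binding limit: min(0, 2) = 0.

0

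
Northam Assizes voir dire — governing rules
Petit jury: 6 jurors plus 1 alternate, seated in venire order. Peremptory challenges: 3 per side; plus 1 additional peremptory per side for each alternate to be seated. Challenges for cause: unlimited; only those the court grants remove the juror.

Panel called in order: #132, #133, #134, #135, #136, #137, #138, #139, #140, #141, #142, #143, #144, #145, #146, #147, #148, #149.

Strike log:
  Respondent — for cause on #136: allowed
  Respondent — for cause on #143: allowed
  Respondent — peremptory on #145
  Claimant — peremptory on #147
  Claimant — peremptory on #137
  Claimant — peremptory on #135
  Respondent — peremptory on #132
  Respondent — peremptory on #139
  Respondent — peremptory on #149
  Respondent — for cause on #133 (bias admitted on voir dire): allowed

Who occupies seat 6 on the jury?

Removed: #132, #133, #135, #136, #137, #139, #143, #145, #147, #149.
Seating in order: seats 1–6 → #134, #138, #140, #141, #142, #144; alternates → #146.
So seat 6 is #144.

144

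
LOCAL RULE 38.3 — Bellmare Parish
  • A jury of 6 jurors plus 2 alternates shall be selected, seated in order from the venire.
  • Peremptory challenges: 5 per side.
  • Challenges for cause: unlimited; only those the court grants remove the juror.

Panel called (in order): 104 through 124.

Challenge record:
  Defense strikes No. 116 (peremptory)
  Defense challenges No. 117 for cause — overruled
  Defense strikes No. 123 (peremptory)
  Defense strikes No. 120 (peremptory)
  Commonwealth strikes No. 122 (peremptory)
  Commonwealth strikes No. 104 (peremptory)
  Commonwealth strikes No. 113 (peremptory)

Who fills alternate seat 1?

111

Removed: #104, #113, #116, #120, #122, #123. (#117 stays — for-cause denied.)
Seating in order: seats 1–6 → #105, #106, #107, #108, #109, #110; alternates → #111, #112.
So alternate 1 is #111.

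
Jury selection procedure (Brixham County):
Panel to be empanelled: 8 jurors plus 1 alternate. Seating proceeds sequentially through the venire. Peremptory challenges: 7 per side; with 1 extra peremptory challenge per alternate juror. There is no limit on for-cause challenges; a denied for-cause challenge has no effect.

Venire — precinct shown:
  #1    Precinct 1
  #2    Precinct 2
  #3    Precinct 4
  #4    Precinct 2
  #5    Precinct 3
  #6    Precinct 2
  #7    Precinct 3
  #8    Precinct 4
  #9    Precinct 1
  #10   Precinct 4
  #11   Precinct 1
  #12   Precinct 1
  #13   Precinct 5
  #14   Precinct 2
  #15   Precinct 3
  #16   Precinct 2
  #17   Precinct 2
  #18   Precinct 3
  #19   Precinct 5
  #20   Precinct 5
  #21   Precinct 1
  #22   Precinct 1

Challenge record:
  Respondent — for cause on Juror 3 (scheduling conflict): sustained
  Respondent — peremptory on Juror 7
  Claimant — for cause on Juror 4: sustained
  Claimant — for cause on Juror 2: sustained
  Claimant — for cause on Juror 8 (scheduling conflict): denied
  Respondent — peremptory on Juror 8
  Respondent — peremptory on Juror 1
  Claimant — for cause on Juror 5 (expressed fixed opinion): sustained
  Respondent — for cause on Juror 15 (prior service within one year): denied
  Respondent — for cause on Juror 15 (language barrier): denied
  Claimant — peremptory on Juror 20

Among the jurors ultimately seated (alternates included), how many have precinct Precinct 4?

Removed: #1, #2, #3, #4, #5, #7, #8, #20.
Seated (9 incl. alternates): #6, #9, #10, #11, #12, #13, #14, #15, #16.
Of those, in Precinct 4: #10 → 1.

1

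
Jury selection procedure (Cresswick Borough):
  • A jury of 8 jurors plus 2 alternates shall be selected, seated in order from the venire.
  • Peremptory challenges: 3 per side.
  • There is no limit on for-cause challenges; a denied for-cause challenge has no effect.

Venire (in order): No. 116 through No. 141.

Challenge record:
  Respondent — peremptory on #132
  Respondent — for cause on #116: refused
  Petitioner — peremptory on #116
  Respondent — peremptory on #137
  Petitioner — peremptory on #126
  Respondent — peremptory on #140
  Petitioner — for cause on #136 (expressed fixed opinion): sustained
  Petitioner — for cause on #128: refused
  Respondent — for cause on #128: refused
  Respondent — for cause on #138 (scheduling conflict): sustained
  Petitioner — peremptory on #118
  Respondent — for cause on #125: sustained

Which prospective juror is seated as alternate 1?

Removed: #116, #118, #125, #126, #132, #136, #137, #138, #140. (#128 stays — for-cause denied.)
Filling seats in venire order through position 9: #117, #119, #120, #121, #122, #123, #124, #127, #128.
So alternate 1 is #128.

128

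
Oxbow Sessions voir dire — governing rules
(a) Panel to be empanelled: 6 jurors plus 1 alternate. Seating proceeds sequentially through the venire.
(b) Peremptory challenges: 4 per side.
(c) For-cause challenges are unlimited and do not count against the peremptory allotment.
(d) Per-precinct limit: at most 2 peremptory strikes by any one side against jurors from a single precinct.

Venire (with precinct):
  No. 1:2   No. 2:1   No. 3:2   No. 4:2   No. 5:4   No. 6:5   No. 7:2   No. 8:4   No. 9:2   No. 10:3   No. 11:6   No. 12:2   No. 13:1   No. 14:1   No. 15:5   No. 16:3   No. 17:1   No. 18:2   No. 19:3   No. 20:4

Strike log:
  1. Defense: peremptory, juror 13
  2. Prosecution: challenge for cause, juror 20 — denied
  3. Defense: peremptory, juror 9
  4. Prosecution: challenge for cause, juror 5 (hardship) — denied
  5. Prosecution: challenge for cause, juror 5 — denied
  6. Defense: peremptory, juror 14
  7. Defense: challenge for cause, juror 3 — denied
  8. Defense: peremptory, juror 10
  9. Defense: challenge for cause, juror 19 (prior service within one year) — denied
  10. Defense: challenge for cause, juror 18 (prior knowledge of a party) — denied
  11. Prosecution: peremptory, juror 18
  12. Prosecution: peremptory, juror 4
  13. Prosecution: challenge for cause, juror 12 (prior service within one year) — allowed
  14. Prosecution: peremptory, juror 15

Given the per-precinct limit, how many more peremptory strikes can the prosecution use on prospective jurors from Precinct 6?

1

Prosecution peremptories so far: #18, #4, #15 — 3 of 4 used, 1 left overall.
Against Precinct 6: none yet — per-precinct cap 2 leaves 2.
Binding limit: min(1, 2) = 1.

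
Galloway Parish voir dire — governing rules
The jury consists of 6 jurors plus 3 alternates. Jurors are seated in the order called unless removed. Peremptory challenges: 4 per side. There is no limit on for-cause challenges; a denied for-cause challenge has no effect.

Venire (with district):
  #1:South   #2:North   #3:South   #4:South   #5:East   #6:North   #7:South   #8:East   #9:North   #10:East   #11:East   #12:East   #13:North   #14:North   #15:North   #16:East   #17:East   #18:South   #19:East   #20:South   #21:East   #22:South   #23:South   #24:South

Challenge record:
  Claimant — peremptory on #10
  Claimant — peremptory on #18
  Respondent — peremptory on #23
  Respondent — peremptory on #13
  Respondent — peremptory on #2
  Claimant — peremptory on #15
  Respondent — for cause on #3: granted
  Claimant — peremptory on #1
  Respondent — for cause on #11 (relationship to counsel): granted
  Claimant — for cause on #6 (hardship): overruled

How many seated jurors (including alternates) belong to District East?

4

Removed: #1, #2, #3, #10, #11, #13, #15, #18, #23.
Seated (9 incl. alternates): #4, #5, #6, #7, #8, #9, #12, #14, #16.
Of those, in District East: #5, #8, #12, #16 → 4.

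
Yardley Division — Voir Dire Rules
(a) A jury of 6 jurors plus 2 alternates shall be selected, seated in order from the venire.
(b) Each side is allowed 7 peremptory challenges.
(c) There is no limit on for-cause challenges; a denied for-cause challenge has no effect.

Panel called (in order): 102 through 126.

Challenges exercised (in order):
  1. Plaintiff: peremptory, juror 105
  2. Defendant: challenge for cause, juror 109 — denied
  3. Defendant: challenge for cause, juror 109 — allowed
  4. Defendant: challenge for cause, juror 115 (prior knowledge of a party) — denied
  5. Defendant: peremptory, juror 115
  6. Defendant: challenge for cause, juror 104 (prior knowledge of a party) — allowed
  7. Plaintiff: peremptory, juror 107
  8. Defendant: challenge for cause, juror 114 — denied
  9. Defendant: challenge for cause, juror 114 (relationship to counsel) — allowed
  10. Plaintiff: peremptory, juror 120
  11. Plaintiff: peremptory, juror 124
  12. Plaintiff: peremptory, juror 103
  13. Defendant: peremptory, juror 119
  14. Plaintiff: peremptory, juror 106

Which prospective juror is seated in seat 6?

Removed: #103, #104, #105, #106, #107, #109, #114, #115, #119, #120, #124.
Seating in order: seats 1–6 → #102, #108, #110, #111, #112, #113; alternates → #116, #117.
So seat 6 is #113.

113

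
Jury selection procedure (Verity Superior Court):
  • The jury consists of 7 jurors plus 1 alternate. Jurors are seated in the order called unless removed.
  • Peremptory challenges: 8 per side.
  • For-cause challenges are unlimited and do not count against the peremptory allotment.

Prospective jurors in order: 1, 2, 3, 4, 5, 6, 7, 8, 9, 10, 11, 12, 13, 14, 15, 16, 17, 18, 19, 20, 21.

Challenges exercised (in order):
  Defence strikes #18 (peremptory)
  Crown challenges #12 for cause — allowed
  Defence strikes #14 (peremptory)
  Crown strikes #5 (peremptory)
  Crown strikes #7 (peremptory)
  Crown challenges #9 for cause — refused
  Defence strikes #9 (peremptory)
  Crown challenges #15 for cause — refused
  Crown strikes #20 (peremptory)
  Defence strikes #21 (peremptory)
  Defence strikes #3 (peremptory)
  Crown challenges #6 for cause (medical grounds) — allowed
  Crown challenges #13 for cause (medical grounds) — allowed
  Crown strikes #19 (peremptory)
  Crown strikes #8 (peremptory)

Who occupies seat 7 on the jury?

16

Removed: #3, #5, #6, #7, #8, #9, #12, #13, #14, #18, #19, #20, #21. (#15 stays — for-cause denied.)
Seating in order: seats 1–7 → #1, #2, #4, #10, #11, #15, #16; alternates → #17.
So seat 7 is #16.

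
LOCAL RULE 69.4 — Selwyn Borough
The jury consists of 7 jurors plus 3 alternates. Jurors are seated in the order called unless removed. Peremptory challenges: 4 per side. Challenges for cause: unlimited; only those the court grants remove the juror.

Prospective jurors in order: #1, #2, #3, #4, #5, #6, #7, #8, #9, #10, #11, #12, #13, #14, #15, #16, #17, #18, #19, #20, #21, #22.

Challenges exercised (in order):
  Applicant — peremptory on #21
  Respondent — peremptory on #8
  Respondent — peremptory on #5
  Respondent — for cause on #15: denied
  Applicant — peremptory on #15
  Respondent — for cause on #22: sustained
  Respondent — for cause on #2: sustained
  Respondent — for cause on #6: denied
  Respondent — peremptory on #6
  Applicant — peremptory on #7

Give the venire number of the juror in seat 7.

Removed: #2, #5, #6, #7, #8, #15, #21, #22.
Seating in order: seats 1–7 → #1, #3, #4, #9, #10, #11, #12; alternates → #13, #14, #16.
So seat 7 is #12.

12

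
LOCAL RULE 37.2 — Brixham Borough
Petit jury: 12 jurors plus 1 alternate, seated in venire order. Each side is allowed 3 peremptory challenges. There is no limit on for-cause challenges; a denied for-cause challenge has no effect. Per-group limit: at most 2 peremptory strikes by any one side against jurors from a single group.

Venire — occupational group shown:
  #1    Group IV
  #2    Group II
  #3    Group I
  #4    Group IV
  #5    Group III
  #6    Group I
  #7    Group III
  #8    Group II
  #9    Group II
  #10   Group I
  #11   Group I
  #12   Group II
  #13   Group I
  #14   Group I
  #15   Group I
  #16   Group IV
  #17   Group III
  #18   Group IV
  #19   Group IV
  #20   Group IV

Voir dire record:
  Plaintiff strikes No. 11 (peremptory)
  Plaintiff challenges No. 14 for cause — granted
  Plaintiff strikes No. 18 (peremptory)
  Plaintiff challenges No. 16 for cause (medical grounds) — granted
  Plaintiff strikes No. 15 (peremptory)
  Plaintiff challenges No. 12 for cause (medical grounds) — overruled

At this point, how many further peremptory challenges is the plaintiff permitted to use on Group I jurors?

0

Plaintiff peremptories so far: #11, #18, #15 — 3 of 3 used, 0 left overall.
Against Group I: #11, #15 — 2 used; per-group cap 2 leaves 0.
Binding limit: min(0, 0) = 0.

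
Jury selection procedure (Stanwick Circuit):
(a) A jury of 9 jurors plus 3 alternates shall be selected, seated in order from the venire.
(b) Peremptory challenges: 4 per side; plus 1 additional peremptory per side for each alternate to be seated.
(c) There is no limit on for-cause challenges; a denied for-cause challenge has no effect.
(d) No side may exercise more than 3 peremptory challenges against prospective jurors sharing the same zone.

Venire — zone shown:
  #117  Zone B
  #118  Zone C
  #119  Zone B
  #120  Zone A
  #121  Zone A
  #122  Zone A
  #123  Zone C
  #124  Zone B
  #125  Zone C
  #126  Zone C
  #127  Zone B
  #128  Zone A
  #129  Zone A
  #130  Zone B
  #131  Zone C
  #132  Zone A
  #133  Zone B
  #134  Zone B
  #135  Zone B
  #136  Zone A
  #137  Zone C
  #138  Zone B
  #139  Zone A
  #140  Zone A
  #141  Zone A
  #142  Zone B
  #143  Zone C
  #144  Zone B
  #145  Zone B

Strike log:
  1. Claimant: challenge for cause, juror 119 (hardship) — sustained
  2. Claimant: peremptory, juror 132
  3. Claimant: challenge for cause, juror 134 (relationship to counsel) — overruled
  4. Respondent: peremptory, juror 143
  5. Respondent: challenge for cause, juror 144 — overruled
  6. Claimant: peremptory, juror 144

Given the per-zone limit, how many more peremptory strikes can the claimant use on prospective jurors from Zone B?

Claimant peremptories so far: #132, #144 — 2 of 7 used, 5 left overall.
Against Zone B: #144 — 1 used; per-zone cap 3 leaves 2.
Binding limit: min(5, 2) = 2.

2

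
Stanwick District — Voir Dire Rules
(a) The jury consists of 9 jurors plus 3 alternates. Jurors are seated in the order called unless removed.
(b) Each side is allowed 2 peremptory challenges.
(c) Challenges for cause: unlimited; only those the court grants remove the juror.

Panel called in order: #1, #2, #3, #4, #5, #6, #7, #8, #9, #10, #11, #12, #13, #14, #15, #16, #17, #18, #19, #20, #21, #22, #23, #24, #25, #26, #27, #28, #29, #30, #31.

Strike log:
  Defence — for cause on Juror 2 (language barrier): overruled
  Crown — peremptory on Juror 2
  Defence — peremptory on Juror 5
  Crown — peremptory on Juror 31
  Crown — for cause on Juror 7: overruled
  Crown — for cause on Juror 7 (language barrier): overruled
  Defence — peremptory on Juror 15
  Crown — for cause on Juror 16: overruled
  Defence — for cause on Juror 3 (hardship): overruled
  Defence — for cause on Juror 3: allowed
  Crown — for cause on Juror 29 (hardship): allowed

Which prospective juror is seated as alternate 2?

Removed: #2, #3, #5, #15, #29, #31. (#7, #16 stay — for-cause denied.)
Seating in order: seats 1–9 → #1, #4, #6, #7, #8, #9, #10, #11, #12; alternates → #13, #14, #16.
So alternate 2 is #14.

14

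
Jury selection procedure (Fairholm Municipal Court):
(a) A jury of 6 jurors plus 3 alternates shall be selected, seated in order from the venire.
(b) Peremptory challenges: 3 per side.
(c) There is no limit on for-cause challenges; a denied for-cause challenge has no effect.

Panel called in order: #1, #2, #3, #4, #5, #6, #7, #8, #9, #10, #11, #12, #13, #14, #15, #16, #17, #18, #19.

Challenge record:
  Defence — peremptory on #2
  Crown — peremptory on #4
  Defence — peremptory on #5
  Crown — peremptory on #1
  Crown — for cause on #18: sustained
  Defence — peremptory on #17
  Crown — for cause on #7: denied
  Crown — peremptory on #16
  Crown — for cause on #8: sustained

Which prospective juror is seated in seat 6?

11

Removed: #1, #2, #4, #5, #8, #16, #17, #18. (#7 stays — for-cause denied.)
Filling seats in venire order through position 6: #3, #6, #7, #9, #10, #11.
So seat 6 is #11.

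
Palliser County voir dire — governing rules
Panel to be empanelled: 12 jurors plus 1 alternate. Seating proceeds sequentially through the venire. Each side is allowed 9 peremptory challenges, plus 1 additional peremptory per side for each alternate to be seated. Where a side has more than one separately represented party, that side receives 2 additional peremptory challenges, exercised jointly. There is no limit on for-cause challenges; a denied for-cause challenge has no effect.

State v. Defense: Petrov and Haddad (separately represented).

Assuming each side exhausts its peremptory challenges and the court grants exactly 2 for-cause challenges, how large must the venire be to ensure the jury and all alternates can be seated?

37

Seats to fill: 12 + 1 alternates = 13.
Peremptories — State: 9 + 1×1 = 10; Defense: 9 + 1×1 + 2 = 12; total 22.
For-cause removals: 2.
Minimum venire: 13 + 22 + 2 = 37.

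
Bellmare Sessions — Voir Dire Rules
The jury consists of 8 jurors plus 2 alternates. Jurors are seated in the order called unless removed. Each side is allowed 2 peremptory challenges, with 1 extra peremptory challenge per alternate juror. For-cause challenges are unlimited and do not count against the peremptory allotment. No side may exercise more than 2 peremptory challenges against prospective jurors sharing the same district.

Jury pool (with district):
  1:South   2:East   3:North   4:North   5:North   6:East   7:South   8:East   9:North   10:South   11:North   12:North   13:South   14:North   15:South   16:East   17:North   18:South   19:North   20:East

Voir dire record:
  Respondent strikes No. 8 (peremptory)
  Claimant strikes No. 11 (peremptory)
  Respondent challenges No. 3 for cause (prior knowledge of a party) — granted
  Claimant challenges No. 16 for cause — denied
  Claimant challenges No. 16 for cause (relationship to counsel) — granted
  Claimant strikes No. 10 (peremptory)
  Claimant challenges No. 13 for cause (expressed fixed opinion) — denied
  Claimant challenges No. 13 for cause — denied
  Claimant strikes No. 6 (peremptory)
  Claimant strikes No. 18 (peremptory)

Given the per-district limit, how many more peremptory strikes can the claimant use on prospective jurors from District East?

Claimant peremptories so far: #11, #10, #6, #18 — 4 of 4 used, 0 left overall.
Against District East: #6 — 1 used; per-district cap 2 leaves 1.
Binding limit: min(0, 1) = 0.

0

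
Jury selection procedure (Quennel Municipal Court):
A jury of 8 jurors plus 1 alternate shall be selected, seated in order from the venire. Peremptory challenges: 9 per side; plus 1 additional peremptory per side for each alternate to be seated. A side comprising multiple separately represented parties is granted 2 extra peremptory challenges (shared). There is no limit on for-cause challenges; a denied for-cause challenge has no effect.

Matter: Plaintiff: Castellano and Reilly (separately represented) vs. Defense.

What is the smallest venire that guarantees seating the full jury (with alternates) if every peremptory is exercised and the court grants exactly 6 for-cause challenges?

37

Seats to fill: 8 + 1 alternates = 9.
Peremptories — Plaintiff: 9 + 1×1 + 2 = 12; Defense: 9 + 1×1 = 10; total 22.
For-cause removals: 6.
Minimum venire: 9 + 22 + 6 = 37.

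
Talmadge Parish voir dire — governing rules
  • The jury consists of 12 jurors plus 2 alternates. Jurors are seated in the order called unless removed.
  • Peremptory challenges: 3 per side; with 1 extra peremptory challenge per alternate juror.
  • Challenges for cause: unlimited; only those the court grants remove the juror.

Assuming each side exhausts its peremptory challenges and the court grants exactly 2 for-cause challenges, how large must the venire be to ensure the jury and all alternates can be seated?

26

Seats to fill: 12 + 2 alternates = 14.
Peremptories: 3 + 1×2 = 5 per side × 2 sides = 10.
For-cause removals: 2.
Minimum venire: 14 + 10 + 2 = 26.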